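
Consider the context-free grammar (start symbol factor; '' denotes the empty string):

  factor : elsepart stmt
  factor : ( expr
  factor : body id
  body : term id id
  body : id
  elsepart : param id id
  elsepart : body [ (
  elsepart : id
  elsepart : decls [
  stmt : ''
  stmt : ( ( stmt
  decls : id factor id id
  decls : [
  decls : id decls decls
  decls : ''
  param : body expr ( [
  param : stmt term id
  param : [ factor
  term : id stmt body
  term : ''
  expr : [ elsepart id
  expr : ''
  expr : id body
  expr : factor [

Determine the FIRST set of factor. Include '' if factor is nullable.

{ (, [, id }

From factor : elsepart stmt: add FIRST(elsepart) = { (, [, id }.
factor : ( expr contributes {(}.
From factor : body id: add FIRST(body) = { id }.
Union: FIRST(factor) = { (, [, id }.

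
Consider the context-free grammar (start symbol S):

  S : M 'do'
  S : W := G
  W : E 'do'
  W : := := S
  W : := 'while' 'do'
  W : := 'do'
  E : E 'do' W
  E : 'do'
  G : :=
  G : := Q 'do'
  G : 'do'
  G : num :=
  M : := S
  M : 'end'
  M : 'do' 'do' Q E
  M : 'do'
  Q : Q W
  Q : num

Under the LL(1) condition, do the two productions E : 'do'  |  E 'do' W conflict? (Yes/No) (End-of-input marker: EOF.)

Yes

FIRST('do') = { 'do' } and FIRST(E 'do' W) = { 'do' }.
Both contain 'do', so the two alternatives are not disjoint — LL(1) conflict.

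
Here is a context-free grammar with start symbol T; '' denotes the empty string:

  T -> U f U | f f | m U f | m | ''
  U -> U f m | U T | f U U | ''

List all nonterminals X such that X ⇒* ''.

Directly nullable (have an ''-production): T, U.

{ T, U }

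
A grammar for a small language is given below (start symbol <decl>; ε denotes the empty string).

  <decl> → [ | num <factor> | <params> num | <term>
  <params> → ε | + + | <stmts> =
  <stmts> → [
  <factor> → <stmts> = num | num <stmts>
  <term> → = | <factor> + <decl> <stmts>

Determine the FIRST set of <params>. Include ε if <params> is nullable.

<params> → ε contributes ε.
<params> → + + contributes {+}.
From <params> → <stmts> =: add FIRST(<stmts>) = { [ }.
Union: FIRST(<params>) = { +, [, ε }.

{ +, [, ε }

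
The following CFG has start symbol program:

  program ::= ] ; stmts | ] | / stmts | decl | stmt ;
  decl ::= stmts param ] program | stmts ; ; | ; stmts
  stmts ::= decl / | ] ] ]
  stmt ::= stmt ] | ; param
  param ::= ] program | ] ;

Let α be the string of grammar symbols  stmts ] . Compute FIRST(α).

{ ;, ] }

Add FIRST(stmts) = { ;, ] }; stmts is not nullable, stop.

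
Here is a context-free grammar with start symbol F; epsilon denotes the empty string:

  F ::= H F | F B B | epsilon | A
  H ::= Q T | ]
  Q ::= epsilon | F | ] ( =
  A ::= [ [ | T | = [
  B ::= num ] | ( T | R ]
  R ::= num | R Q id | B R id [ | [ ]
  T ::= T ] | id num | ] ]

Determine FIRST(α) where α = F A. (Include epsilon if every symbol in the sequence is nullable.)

{ (, =, [, ], id, num }

Add FIRST(F)\{epsilon} = { (, =, [, ], id, num }; F is nullable, continue.
Add FIRST(A) = { =, [, ], id }; A is not nullable, stop.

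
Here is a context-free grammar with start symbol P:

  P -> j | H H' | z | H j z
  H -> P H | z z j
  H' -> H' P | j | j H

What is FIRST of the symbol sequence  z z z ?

{ z }

z is a terminal; add {z} and stop.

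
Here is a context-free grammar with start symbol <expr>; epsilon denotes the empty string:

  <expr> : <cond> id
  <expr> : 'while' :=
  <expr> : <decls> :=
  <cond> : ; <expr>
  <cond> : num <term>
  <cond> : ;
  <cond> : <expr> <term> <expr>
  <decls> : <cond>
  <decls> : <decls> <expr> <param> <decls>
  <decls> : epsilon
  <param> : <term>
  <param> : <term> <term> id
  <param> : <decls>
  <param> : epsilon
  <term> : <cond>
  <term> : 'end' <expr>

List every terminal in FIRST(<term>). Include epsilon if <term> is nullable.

From <term> : <cond>: add FIRST(<cond>) = { 'while', :=, ;, num }.
<term> : 'end' <expr> contributes {'end'}.
Union: FIRST(<term>) = { 'end', 'while', :=, ;, num }.

{ 'end', 'while', :=, ;, num }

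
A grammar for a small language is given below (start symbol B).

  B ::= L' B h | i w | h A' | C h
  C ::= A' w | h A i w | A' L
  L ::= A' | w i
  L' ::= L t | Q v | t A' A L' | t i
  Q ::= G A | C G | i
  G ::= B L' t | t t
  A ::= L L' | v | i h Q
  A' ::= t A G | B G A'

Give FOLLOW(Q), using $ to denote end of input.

{ h, i, t, v, w }

In L' ::= Q v: add FIRST(v) = { v }.
In A ::= i h Q: Q is at the end, add FOLLOW(A) = { h, i, t, v, w }.
Union: FOLLOW(Q) = { h, i, t, v, w }.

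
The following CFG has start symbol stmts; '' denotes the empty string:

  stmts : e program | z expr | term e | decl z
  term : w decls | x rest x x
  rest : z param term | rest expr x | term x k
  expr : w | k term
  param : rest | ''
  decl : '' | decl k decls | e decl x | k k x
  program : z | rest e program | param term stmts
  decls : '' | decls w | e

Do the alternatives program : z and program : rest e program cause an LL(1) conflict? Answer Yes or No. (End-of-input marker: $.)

Yes

FIRST(z) = { z } and FIRST(rest e program) = { w, x, z }.
Both contain z, so the two alternatives are not disjoint — LL(1) conflict.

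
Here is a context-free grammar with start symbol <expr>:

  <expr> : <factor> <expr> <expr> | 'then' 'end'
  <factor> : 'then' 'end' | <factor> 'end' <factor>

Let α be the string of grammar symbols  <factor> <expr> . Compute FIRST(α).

Add FIRST(<factor>) = { 'then' }; <factor> is not nullable, stop.

{ 'then' }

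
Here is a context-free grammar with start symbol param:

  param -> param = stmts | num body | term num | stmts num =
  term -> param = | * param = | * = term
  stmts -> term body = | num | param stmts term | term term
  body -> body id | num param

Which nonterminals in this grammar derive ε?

No nonterminal has an empty production or an RHS whose symbols are all nullable.

{ } (none)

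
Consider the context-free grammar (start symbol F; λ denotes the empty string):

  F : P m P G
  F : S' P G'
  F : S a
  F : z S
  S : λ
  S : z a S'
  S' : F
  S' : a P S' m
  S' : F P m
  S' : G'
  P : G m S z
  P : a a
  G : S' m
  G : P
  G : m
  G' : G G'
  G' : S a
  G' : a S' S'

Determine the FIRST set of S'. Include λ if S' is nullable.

{ a, m, z }

From S' : F: add FIRST(F) = { a, m, z }.
S' : a P S' m contributes {a}.
From S' : F P m: add FIRST(F) = { a, m, z }.
From S' : G': add FIRST(G') = { a, m, z }.
Union: FIRST(S') = { a, m, z }.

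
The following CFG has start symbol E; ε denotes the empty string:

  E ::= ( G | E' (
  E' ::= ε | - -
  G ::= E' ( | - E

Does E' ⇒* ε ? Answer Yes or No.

E' has an ε-production, so E' ⇒ ε.

Yes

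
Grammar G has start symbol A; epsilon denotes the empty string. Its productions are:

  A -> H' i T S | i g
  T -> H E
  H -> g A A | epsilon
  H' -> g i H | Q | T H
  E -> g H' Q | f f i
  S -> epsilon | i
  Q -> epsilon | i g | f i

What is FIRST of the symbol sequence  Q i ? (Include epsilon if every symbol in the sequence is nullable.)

{ f, i }

Add FIRST(Q)\{epsilon} = { f, i }; Q is nullable, continue.
i is a terminal; add {i} and stop.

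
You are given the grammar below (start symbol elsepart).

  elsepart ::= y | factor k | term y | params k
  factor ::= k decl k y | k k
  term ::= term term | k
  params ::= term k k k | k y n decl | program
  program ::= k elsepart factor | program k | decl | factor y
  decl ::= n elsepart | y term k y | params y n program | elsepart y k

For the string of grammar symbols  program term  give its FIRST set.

{ k, n, y }

Add FIRST(program) = { k, n, y }; program is not nullable, stop.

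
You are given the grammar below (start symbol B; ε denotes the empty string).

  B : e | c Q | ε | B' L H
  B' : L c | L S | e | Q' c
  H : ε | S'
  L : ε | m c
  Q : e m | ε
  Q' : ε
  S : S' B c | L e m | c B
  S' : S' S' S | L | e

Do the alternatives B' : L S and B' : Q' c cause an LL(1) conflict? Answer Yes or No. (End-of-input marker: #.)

Yes

FIRST(L S) = { c, e, m } and FIRST(Q' c) = { c }.
Both contain c, so the two alternatives are not disjoint — LL(1) conflict.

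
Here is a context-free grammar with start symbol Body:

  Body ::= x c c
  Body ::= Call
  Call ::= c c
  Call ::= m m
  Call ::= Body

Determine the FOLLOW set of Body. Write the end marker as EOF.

Body is the start symbol, so EOF ∈ FOLLOW(Body).
In Call ::= Body: Body is at the end, add FOLLOW(Call) = { EOF }.
Union: FOLLOW(Body) = { EOF }.

{ EOF }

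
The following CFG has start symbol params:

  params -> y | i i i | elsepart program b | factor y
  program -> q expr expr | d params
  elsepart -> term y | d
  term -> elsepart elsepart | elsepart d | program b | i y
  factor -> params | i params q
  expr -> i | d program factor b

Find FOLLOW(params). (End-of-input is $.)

{ $, b, d, i, q, y }

params is the start symbol, so $ ∈ FOLLOW(params).
In program -> d params: params is at the end, add FOLLOW(program) = { b, d, i, q, y }.
In factor -> params: params is at the end, add FOLLOW(factor) = { b, y }.
In factor -> i params q: add FIRST(q) = { q }.
Union: FOLLOW(params) = { $, b, d, i, q, y }.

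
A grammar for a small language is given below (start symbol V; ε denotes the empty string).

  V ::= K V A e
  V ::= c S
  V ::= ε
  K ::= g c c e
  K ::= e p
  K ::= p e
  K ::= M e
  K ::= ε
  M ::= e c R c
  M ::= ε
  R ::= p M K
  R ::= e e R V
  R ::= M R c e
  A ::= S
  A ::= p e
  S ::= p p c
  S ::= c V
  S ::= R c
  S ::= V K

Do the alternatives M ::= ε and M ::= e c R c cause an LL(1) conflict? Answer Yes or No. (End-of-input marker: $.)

Yes

FIRST(ε) = { ε } and FIRST(e c R c) = { e }.
The first alternative is nullable and FOLLOW(M) = { c, e, g, p } shares e with FIRST of the second — conflict.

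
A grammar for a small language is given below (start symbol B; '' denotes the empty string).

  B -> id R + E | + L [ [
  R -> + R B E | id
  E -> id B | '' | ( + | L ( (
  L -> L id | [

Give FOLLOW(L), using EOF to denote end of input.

In B -> + L [ [: add FIRST([ [) = { [ }.
In E -> L ( (: add FIRST(( () = { ( }.
In L -> L id: add FIRST(id) = { id }.
Union: FOLLOW(L) = { (, [, id }.

{ (, [, id }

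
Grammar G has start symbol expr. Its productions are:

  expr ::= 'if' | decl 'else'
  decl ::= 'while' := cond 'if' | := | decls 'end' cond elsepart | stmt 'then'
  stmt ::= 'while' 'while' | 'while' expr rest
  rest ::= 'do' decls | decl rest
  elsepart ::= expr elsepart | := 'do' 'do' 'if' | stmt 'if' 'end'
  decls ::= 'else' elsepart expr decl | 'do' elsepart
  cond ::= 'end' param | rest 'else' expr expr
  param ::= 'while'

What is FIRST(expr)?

expr ::= 'if' contributes {'if'}.
From expr ::= decl 'else': add FIRST(decl) = { 'do', 'else', 'while', := }.
Union: FIRST(expr) = { 'do', 'else', 'if', 'while', := }.

{ 'do', 'else', 'if', 'while', := }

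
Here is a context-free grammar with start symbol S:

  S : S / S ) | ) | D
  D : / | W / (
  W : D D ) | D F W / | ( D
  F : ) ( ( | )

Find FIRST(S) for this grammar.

From S : S / S ): add FIRST(S) = { (, ), / }.
S : ) contributes {)}.
From S : D: add FIRST(D) = { (, / }.
Union: FIRST(S) = { (, ), / }.

{ (, ), / }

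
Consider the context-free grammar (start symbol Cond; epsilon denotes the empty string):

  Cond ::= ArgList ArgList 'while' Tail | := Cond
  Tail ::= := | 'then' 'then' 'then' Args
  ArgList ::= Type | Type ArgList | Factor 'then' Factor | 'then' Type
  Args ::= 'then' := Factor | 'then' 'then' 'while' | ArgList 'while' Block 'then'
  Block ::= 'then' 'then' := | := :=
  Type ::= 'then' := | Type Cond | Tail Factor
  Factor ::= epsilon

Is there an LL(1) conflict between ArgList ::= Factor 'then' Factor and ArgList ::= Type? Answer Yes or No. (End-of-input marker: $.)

FIRST(Factor 'then' Factor) = { 'then' } and FIRST(Type) = { 'then', := }.
Both contain 'then', so the two alternatives are not disjoint — LL(1) conflict.

Yes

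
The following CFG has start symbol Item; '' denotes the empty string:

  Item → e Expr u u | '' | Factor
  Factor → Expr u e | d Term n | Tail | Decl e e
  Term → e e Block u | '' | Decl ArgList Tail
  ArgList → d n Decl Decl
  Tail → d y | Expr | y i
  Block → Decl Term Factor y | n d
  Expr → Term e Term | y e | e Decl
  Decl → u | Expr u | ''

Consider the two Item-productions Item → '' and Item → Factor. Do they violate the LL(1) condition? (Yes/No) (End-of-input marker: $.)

No

FIRST('') = { '' } and FIRST(Factor) = { d, e, u, y }.
The first is nullable but FOLLOW(Item) = { $ } is disjoint from FIRST of the second.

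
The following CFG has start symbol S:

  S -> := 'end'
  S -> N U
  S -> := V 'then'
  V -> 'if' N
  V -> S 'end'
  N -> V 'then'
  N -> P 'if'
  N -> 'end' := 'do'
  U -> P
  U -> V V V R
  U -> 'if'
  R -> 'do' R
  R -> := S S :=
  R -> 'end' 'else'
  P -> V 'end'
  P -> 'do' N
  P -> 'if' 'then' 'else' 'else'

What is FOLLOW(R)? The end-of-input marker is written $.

{ $, 'do', 'end', 'if', := }

In U -> V V V R: R is at the end, add FOLLOW(U) = { $, 'do', 'end', 'if', := }.
In R -> 'do' R: R is at the end, add FOLLOW(R) = { $, 'do', 'end', 'if', := }.
Union: FOLLOW(R) = { $, 'do', 'end', 'if', := }.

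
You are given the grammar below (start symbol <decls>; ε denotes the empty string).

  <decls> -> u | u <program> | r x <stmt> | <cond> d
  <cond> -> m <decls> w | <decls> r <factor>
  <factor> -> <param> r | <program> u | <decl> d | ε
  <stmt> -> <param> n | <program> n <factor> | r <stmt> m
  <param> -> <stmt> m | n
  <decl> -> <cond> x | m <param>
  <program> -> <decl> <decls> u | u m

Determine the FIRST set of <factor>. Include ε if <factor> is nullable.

{ m, n, r, u, ε }

From <factor> -> <param> r: add FIRST(<param>) = { m, n, r, u }.
From <factor> -> <program> u: add FIRST(<program>) = { m, r, u }.
From <factor> -> <decl> d: add FIRST(<decl>) = { m, r, u }.
<factor> -> ε contributes ε.
Union: FIRST(<factor>) = { m, n, r, u, ε }.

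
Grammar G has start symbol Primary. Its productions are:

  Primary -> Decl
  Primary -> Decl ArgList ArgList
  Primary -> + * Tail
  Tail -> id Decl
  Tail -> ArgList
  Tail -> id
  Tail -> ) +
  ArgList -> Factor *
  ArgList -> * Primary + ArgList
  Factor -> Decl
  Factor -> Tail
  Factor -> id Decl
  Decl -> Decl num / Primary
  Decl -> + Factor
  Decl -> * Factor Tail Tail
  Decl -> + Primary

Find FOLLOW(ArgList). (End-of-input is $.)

{ $, ), *, +, id, num }

In Primary -> Decl ArgList ArgList: add FIRST(ArgList) = { ), *, +, id }.
In Primary -> Decl ArgList ArgList: ArgList is at the end, add FOLLOW(Primary) = { $, ), *, +, id, num }.
In Tail -> ArgList: ArgList is at the end, add FOLLOW(Tail) = { $, ), *, +, id, num }.
In ArgList -> * Primary + ArgList: ArgList is at the end, add FOLLOW(ArgList) = { $, ), *, +, id, num }.
Union: FOLLOW(ArgList) = { $, ), *, +, id, num }.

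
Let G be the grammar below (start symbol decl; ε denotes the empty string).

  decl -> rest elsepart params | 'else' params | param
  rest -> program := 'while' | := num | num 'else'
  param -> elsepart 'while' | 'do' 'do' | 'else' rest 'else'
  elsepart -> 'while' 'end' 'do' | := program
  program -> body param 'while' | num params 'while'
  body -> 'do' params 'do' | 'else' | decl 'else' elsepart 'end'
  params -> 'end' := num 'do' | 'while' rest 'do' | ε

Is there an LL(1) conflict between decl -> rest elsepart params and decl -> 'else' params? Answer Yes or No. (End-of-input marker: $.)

FIRST(rest elsepart params) = { 'do', 'else', 'while', :=, num } and FIRST('else' params) = { 'else' }.
Both contain 'else', so the two alternatives are not disjoint — LL(1) conflict.

Yes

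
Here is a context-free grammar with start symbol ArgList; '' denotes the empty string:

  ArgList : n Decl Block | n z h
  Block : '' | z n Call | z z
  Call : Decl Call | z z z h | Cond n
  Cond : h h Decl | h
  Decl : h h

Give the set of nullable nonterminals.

Directly nullable (have an ''-production): Block.
No other nonterminal has a production whose RHS symbols are all nullable.

{ Block }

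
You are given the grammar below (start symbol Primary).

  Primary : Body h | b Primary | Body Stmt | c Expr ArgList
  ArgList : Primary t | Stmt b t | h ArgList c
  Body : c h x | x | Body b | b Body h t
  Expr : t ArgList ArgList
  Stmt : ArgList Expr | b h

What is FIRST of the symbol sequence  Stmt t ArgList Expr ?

{ b, c, h, x }

Add FIRST(Stmt) = { b, c, h, x }; Stmt is not nullable, stop.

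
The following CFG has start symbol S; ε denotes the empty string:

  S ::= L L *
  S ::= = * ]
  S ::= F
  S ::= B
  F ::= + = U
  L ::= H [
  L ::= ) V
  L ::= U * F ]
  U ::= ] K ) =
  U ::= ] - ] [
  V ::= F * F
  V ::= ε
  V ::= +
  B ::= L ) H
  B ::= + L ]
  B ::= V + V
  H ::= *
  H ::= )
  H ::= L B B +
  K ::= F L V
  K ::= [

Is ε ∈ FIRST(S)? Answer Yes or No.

No

Nullable nonterminals: V.
No production of S has an RHS whose symbols are all nullable, so S is not nullable.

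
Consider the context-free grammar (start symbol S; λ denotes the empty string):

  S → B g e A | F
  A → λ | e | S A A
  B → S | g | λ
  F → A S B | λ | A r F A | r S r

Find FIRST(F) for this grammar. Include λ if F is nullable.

From F → A S B: A, S, B nullable, take FIRST(A) ∪ FIRST(S) ∪ FIRST(B) = { e, g, r }; also λ since the whole RHS is nullable.
F → λ contributes λ.
From F → A r F A: A nullable, take FIRST(A) ∪ {r} = { e, g, r }.
F → r S r contributes {r}.
Union: FIRST(F) = { e, g, r, λ }.

{ e, g, r, λ }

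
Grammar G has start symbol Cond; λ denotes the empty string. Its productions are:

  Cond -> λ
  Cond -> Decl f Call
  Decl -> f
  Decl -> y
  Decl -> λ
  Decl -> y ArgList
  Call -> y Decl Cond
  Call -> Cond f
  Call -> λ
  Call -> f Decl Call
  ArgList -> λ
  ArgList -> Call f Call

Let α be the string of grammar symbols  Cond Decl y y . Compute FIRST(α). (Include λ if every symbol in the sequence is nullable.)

Add FIRST(Cond)\{λ} = { f, y }; Cond is nullable, continue.
Add FIRST(Decl)\{λ} = { f, y }; Decl is nullable, continue.
y is a terminal; add {y} and stop.

{ f, y }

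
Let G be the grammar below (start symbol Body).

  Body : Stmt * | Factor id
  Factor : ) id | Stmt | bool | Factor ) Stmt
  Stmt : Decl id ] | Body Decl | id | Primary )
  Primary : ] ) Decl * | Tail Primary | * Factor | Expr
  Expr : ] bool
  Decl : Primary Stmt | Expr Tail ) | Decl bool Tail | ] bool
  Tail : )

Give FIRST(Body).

From Body : Stmt *: add FIRST(Stmt) = { ), *, ], bool, id }.
From Body : Factor id: add FIRST(Factor) = { ), *, ], bool, id }.
Union: FIRST(Body) = { ), *, ], bool, id }.

{ ), *, ], bool, id }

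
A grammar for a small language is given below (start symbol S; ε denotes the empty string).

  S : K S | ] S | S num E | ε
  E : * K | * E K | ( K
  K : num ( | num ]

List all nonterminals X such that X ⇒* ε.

{ S }

Directly nullable (have an ε-production): S.
No other nonterminal has a production whose RHS symbols are all nullable.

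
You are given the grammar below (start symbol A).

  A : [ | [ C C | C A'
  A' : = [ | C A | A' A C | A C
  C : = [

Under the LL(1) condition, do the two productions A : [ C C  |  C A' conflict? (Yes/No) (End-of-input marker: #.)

No

FIRST([ C C) = { [ } and FIRST(C A') = { = }.
The FIRST sets are disjoint and neither alternative is nullable — no conflict.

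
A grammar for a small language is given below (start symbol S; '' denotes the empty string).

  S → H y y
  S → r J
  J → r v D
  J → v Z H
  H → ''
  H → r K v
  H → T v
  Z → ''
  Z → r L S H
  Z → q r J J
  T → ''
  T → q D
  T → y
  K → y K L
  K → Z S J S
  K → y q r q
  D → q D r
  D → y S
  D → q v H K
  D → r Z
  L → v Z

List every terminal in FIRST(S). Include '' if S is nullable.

{ q, r, v, y }

From S → H y y: H nullable, take FIRST(H) ∪ {y} = { q, r, v, y }.
S → r J contributes {r}.
Union: FIRST(S) = { q, r, v, y }.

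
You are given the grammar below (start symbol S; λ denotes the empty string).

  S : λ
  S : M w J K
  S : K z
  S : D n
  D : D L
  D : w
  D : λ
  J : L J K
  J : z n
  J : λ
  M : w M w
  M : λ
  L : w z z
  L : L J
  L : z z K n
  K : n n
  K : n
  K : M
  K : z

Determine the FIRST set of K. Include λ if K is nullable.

K : n n contributes {n}.
K : n contributes {n}.
From K : M: add FIRST(M) = { w, λ } (including λ since M is nullable).
K : z contributes {z}.
Union: FIRST(K) = { n, w, z, λ }.

{ n, w, z, λ }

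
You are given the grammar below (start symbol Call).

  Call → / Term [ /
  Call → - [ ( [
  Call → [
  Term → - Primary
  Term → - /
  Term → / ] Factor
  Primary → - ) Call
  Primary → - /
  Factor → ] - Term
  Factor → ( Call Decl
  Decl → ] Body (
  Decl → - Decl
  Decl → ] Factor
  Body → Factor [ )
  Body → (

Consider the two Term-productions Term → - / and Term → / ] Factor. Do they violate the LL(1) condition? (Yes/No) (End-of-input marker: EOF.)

FIRST(- /) = { - } and FIRST(/ ] Factor) = { / }.
The FIRST sets are disjoint and neither alternative is nullable — no conflict.

No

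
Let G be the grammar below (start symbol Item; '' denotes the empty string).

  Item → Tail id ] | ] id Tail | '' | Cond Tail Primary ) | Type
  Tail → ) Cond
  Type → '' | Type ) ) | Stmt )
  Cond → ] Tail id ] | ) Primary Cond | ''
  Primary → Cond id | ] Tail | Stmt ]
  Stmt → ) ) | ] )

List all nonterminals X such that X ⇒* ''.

Directly nullable (have an ''-production): Item, Type, Cond.
No other nonterminal has a production whose RHS symbols are all nullable.

{ Cond, Item, Type }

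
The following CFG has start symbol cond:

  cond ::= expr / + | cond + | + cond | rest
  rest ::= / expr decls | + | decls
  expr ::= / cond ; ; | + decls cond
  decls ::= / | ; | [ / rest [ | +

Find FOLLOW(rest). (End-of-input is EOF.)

In cond ::= rest: rest is at the end, add FOLLOW(cond) = { EOF, +, /, ;, [ }.
In decls ::= [ / rest [: add FIRST([) = { [ }.
Union: FOLLOW(rest) = { EOF, +, /, ;, [ }.

{ EOF, +, /, ;, [ }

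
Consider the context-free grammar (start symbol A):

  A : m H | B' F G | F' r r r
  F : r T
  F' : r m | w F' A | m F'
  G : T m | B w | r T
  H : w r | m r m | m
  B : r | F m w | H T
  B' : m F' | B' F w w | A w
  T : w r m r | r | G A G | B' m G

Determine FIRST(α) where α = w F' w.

{ w }

w is a terminal; add {w} and stop.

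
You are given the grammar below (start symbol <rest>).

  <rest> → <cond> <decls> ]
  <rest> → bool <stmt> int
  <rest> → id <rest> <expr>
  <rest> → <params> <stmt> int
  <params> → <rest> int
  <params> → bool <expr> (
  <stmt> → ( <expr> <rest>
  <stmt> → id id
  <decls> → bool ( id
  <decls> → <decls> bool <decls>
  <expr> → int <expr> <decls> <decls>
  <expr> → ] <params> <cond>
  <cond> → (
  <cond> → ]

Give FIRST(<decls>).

<decls> → bool ( id contributes {bool}.
From <decls> → <decls> bool <decls>: add FIRST(<decls>) = { bool }.
Union: FIRST(<decls>) = { bool }.

{ bool }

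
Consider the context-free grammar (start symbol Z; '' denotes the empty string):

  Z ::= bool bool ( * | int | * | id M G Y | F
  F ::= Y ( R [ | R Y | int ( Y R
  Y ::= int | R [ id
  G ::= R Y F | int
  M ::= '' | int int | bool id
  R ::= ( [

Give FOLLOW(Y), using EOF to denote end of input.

{ EOF, (, int }

In Z ::= id M G Y: Y is at the end, add FOLLOW(Z) = { EOF }.
In F ::= Y ( R [: add FIRST(( R [) = { ( }.
In F ::= R Y: Y is at the end, add FOLLOW(F) = { EOF, (, int }.
In F ::= int ( Y R: add FIRST(R) = { ( }.
In G ::= R Y F: add FIRST(F) = { (, int }.
Union: FOLLOW(Y) = { EOF, (, int }.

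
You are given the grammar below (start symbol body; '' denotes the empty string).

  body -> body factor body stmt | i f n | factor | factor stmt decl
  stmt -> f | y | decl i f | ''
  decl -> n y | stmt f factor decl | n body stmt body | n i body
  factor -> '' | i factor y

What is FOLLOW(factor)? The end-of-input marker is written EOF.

{ EOF, f, i, n, y }

In body -> body factor body stmt: add FIRST(body stmt)\{''} = { f, i, n, y }.
  Since body stmt is nullable, also add FOLLOW(body) = { EOF, f, i, n, y }.
In body -> factor: factor is at the end, add FOLLOW(body) = { EOF, f, i, n, y }.
In body -> factor stmt decl: add FIRST(stmt decl) = { f, n, y }.
In decl -> stmt f factor decl: add FIRST(decl) = { f, n, y }.
In factor -> i factor y: add FIRST(y) = { y }.
Union: FOLLOW(factor) = { EOF, f, i, n, y }.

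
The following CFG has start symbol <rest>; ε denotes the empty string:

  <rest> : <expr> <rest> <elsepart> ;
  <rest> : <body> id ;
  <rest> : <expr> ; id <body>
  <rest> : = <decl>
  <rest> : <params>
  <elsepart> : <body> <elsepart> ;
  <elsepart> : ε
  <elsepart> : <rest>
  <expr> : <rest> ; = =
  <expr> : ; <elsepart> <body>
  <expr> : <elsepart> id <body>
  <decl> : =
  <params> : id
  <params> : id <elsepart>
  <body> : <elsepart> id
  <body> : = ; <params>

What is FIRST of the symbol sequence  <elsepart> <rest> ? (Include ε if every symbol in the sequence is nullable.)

{ ;, =, id }

Add FIRST(<elsepart>)\{ε} = { ;, =, id }; <elsepart> is nullable, continue.
Add FIRST(<rest>) = { ;, =, id }; <rest> is not nullable, stop.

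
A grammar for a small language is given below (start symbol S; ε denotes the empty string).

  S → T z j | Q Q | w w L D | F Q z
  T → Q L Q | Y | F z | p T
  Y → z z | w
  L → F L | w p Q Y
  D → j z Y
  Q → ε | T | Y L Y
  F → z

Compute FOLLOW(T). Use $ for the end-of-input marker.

In S → T z j: add FIRST(z j) = { z }.
In T → p T: T is at the end, add FOLLOW(T) = { $, p, w, z }.
In Q → T: T is at the end, add FOLLOW(Q) = { $, p, w, z }.
Union: FOLLOW(T) = { $, p, w, z }.

{ $, p, w, z }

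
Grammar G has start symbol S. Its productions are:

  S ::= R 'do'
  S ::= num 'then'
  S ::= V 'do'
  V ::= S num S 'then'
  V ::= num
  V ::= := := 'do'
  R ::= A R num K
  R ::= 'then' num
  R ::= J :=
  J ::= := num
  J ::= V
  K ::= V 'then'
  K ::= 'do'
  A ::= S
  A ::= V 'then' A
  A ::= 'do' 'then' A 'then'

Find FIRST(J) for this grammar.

J ::= := num contributes {:=}.
From J ::= V: add FIRST(V) = { 'do', 'then', :=, num }.
Union: FIRST(J) = { 'do', 'then', :=, num }.

{ 'do', 'then', :=, num }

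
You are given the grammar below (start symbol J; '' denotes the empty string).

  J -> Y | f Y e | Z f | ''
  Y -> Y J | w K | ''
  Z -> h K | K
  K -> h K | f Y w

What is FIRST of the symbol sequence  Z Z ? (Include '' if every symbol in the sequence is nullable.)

Add FIRST(Z) = { f, h }; Z is not nullable, stop.

{ f, h }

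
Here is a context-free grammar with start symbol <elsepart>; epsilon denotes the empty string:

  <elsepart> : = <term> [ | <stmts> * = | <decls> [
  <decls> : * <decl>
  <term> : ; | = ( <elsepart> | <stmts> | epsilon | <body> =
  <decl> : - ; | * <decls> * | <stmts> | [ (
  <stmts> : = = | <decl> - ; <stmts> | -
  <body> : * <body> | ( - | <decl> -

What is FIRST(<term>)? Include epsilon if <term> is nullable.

<term> : ; contributes {;}.
<term> : = ( <elsepart> contributes {=}.
From <term> : <stmts>: add FIRST(<stmts>) = { *, -, =, [ }.
<term> : epsilon contributes epsilon.
From <term> : <body> =: add FIRST(<body>) = { (, *, -, =, [ }.
Union: FIRST(<term>) = { (, *, -, ;, =, [, epsilon }.

{ (, *, -, ;, =, [, epsilon }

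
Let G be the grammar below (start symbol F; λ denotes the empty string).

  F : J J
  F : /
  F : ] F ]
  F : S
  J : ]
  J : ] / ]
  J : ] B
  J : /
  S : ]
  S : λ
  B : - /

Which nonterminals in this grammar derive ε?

{ F, S }

Directly nullable (have an λ-production): S.
F : S with every symbol nullable, so F is nullable.
No other nonterminal has a production whose RHS symbols are all nullable.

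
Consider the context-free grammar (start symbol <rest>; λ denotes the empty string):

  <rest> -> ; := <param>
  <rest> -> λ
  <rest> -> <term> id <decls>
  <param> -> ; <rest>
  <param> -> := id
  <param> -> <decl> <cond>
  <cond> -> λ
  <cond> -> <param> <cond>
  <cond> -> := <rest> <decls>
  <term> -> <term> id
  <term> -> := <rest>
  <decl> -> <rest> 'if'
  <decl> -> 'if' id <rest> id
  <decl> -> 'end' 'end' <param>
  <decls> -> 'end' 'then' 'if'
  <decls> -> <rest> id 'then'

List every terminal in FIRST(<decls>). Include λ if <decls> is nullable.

<decls> -> 'end' 'then' 'if' contributes {'end'}.
From <decls> -> <rest> id 'then': <rest> nullable, take FIRST(<rest>) ∪ {id} = { :=, ;, id }.
Union: FIRST(<decls>) = { 'end', :=, ;, id }.

{ 'end', :=, ;, id }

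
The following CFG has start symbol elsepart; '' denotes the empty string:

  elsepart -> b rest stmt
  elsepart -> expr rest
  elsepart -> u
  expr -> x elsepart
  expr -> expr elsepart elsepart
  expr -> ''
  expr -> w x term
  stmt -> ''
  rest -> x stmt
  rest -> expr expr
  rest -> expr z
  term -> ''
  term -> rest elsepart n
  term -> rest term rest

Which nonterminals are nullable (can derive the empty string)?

Directly nullable (have an ''-production): expr, stmt, term.
rest -> expr expr with every symbol nullable, so rest is nullable.
elsepart -> expr rest with every symbol nullable, so elsepart is nullable.

{ elsepart, expr, rest, stmt, term }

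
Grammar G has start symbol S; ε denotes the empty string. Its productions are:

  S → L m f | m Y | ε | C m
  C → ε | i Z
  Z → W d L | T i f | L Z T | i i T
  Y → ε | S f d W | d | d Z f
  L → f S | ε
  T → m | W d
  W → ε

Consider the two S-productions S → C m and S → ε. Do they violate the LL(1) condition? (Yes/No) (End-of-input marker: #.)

FIRST(C m) = { i, m } and FIRST(ε) = { ε }.
The second alternative is nullable and FOLLOW(S) = { #, d, f, i, m } shares i with FIRST of the first — conflict.

Yes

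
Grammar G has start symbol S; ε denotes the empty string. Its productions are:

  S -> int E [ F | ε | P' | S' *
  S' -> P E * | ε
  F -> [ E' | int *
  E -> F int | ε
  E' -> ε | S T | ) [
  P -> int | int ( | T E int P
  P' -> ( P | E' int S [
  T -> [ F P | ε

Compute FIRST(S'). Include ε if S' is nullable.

{ [, int, ε }

From S' -> P E *: add FIRST(P) = { [, int }.
S' -> ε contributes ε.
Union: FIRST(S') = { [, int, ε }.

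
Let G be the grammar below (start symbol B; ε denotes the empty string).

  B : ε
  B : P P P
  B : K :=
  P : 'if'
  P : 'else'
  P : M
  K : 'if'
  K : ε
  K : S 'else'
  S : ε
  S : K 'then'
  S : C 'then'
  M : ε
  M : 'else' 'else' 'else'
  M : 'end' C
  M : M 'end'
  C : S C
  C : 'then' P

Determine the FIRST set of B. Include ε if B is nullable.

B : ε contributes ε.
From B : P P P: P, P, P nullable, take FIRST(P) ∪ FIRST(P) ∪ FIRST(P) = { 'else', 'end', 'if' }; also ε since the whole RHS is nullable.
From B : K :=: K nullable, take FIRST(K) ∪ {:=} = { 'else', 'if', 'then', := }.
Union: FIRST(B) = { 'else', 'end', 'if', 'then', :=, ε }.

{ 'else', 'end', 'if', 'then', :=, ε }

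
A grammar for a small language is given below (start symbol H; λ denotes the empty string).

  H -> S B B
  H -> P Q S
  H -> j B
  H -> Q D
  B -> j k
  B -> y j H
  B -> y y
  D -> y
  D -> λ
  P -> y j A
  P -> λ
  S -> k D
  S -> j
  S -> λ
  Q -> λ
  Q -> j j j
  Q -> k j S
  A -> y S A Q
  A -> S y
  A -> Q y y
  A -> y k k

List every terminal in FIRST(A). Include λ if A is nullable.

{ j, k, y }

A -> y S A Q contributes {y}.
From A -> S y: S nullable, take FIRST(S) ∪ {y} = { j, k, y }.
From A -> Q y y: Q nullable, take FIRST(Q) ∪ {y} = { j, k, y }.
A -> y k k contributes {y}.
Union: FIRST(A) = { j, k, y }.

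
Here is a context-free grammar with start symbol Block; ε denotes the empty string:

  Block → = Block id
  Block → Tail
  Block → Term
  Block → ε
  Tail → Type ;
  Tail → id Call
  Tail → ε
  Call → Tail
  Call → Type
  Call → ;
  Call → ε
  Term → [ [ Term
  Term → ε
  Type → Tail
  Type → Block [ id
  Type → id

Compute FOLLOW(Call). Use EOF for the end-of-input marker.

In Tail → id Call: Call is at the end, add FOLLOW(Tail) = { EOF, ;, [, id }.
Union: FOLLOW(Call) = { EOF, ;, [, id }.

{ EOF, ;, [, id }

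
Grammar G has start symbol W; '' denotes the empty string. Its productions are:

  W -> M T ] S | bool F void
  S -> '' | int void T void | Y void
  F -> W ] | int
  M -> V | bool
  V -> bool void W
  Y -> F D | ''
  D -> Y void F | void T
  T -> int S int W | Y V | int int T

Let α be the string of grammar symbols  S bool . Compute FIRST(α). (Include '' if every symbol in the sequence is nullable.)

Add FIRST(S)\{''} = { bool, int, void }; S is nullable, continue.
bool is a terminal; add {bool} and stop.

{ bool, int, void }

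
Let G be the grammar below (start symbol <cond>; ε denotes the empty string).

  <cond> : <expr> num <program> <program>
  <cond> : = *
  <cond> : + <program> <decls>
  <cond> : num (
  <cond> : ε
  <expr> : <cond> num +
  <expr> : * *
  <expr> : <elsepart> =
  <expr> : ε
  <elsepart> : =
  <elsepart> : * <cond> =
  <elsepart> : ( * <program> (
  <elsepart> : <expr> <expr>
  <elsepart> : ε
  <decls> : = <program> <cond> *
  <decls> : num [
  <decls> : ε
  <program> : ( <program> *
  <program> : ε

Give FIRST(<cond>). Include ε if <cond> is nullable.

From <cond> : <expr> num <program> <program>: <expr> nullable, take FIRST(<expr>) ∪ {num} = { (, *, +, =, num }.
<cond> : = * contributes {=}.
<cond> : + <program> <decls> contributes {+}.
<cond> : num ( contributes {num}.
<cond> : ε contributes ε.
Union: FIRST(<cond>) = { (, *, +, =, num, ε }.

{ (, *, +, =, num, ε }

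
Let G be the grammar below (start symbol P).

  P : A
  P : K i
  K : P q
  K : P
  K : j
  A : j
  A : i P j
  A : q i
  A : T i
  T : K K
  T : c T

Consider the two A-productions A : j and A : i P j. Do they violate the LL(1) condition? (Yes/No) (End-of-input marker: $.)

FIRST(j) = { j } and FIRST(i P j) = { i }.
The FIRST sets are disjoint and neither alternative is nullable — no conflict.

No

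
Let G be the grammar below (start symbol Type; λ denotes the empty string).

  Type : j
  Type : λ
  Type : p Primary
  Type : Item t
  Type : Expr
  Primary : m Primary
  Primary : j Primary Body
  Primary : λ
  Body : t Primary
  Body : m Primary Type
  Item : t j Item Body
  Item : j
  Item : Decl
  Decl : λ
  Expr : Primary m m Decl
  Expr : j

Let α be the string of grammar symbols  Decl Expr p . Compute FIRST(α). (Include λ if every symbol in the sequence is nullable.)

{ j, m }

Add FIRST(Decl)\{λ} = {  }; Decl is nullable, continue.
Add FIRST(Expr) = { j, m }; Expr is not nullable, stop.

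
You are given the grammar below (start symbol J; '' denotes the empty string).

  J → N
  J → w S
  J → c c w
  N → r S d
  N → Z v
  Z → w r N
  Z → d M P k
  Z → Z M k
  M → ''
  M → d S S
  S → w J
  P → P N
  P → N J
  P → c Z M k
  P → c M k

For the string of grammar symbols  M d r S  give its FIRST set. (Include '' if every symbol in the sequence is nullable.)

{ d }

Add FIRST(M)\{''} = { d }; M is nullable, continue.
d is a terminal; add {d} and stop.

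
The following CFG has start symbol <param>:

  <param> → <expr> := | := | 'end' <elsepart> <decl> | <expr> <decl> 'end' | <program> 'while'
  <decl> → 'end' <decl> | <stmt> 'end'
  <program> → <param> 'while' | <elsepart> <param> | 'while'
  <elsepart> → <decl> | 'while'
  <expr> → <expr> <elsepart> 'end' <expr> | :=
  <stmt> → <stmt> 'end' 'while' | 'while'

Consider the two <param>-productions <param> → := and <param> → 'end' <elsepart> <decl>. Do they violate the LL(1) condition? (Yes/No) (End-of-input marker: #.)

FIRST(:=) = { := } and FIRST('end' <elsepart> <decl>) = { 'end' }.
The FIRST sets are disjoint and neither alternative is nullable — no conflict.

No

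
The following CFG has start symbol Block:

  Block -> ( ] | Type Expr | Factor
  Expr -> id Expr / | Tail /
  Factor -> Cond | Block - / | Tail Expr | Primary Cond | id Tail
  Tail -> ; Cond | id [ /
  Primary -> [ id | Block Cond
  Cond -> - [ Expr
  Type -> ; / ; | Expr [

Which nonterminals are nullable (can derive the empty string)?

{ } (none)

No nonterminal has an empty production or an RHS whose symbols are all nullable.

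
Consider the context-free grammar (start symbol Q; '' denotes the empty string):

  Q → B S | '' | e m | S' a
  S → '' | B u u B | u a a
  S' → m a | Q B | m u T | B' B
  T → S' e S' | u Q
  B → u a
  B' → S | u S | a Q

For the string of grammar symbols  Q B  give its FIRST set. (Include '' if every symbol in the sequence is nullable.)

{ a, e, m, u }

Add FIRST(Q)\{''} = { a, e, m, u }; Q is nullable, continue.
Add FIRST(B) = { u }; B is not nullable, stop.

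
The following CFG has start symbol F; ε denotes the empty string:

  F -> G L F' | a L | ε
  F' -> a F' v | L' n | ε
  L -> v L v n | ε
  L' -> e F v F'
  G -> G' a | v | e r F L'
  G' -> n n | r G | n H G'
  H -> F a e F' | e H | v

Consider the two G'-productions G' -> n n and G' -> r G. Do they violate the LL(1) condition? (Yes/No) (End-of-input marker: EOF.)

FIRST(n n) = { n } and FIRST(r G) = { r }.
The FIRST sets are disjoint and neither alternative is nullable — no conflict.

No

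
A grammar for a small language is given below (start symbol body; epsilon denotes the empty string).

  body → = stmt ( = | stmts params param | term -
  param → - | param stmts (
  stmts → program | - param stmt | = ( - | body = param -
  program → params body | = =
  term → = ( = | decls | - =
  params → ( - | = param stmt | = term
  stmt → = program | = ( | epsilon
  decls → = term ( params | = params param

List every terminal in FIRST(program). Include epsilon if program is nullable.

From program → params body: add FIRST(params) = { (, = }.
program → = = contributes {=}.
Union: FIRST(program) = { (, = }.

{ (, = }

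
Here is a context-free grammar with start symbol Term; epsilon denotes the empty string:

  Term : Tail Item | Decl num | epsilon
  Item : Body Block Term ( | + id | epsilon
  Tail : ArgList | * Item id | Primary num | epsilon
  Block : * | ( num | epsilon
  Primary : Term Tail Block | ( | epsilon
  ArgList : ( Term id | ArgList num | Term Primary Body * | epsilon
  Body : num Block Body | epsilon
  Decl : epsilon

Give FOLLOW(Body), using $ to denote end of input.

{ (, *, +, num }

In Item : Body Block Term (: add FIRST(Block Term () = { (, *, +, num }.
In ArgList : Term Primary Body *: add FIRST(*) = { * }.
In Body : num Block Body: Body is at the end, add FOLLOW(Body) = { (, *, +, num }.
Union: FOLLOW(Body) = { (, *, +, num }.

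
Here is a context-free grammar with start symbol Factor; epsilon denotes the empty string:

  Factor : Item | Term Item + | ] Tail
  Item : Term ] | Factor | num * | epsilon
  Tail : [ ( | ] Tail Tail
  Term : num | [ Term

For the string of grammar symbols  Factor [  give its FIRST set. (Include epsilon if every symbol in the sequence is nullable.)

Add FIRST(Factor)\{epsilon} = { [, ], num }; Factor is nullable, continue.
[ is a terminal; add {[} and stop.

{ [, ], num }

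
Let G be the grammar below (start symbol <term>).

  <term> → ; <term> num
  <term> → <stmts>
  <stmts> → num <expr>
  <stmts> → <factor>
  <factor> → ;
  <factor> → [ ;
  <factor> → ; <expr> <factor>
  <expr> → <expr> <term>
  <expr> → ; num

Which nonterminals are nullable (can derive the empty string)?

{ } (none)

No nonterminal has an empty production or an RHS whose symbols are all nullable.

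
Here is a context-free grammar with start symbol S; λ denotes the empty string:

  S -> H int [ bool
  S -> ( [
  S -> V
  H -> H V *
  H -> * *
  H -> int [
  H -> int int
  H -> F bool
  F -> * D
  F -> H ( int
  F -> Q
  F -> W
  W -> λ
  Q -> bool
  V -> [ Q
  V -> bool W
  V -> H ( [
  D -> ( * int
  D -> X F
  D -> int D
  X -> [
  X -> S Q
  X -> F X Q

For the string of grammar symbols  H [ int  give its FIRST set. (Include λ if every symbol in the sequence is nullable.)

Add FIRST(H) = { *, bool, int }; H is not nullable, stop.

{ *, bool, int }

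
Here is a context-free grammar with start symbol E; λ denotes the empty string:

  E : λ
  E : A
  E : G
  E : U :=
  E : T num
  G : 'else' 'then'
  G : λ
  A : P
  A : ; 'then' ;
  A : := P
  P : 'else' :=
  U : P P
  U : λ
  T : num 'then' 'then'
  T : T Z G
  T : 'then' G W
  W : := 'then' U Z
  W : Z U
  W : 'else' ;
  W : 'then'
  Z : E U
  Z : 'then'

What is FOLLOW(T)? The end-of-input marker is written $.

{ 'else', 'then', :=, ;, num }

In E : T num: add FIRST(num) = { num }.
In T : T Z G: add FIRST(Z G)\{λ} = { 'else', 'then', :=, ;, num }.
  Since Z G is nullable, also add FOLLOW(T) = { 'else', 'then', :=, ;, num }.
Union: FOLLOW(T) = { 'else', 'then', :=, ;, num }.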